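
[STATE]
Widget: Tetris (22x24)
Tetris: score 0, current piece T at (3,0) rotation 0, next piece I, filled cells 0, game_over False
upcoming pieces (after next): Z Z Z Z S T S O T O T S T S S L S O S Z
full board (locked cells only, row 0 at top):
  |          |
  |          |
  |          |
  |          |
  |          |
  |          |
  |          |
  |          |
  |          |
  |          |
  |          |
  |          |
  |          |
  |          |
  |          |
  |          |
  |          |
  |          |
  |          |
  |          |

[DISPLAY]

    ▒     │Next:      
   ▒▒▒    │████       
          │           
          │           
          │           
          │           
          │Score:     
          │0          
          │           
          │           
          │           
          │           
          │           
          │           
          │           
          │           
          │           
          │           
          │           
          │           
          │           
          │           
          │           
          │           


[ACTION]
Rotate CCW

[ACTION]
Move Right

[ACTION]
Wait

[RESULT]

          │Next:      
     ▒    │████       
    ▒▒    │           
     ▒    │           
          │           
          │           
          │Score:     
          │0          
          │           
          │           
          │           
          │           
          │           
          │           
          │           
          │           
          │           
          │           
          │           
          │           
          │           
          │           
          │           
          │           


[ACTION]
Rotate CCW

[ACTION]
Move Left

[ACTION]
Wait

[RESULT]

          │Next:      
          │████       
   ▒▒▒    │           
    ▒     │           
          │           
          │           
          │Score:     
          │0          
          │           
          │           
          │           
          │           
          │           
          │           
          │           
          │           
          │           
          │           
          │           
          │           
          │           
          │           
          │           
          │           


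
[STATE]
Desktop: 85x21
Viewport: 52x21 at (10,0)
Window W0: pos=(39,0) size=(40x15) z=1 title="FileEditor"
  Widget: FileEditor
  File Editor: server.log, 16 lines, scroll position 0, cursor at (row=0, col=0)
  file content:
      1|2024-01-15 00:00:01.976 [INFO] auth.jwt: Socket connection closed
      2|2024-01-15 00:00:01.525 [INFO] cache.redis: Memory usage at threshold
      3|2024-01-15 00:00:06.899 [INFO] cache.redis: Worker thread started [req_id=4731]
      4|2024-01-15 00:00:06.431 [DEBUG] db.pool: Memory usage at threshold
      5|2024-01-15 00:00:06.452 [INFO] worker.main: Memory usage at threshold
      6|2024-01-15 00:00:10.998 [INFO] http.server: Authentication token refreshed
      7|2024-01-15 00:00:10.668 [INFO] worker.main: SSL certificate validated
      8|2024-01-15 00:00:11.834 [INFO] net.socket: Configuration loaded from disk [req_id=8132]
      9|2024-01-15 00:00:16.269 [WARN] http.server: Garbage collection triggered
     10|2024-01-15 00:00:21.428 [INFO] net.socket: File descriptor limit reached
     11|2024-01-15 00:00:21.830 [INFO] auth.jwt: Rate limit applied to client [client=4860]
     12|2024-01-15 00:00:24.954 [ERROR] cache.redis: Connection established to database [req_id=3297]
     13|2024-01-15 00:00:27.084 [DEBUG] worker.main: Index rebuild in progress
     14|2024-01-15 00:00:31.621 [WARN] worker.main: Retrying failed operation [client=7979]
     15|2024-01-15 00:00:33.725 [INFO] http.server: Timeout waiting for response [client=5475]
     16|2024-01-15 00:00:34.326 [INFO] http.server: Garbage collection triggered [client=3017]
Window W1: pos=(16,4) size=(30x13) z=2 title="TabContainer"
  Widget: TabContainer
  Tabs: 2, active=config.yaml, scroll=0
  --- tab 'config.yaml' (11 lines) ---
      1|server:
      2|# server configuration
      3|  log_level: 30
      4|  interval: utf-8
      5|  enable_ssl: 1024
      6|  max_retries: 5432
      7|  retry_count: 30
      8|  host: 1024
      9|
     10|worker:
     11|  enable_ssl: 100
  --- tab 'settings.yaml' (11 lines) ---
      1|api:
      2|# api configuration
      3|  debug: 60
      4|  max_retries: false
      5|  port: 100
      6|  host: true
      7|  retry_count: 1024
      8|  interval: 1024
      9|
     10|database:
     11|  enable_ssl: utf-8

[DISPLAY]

                             ┏━━━━━━━━━━━━━━━━━━━━━━
                             ┃ FileEditor           
                             ┠──────────────────────
                             ┃█024-01-15 00:00:01.97
      ┏━━━━━━━━━━━━━━━━━━━━━━━━━━━━┓1-15 00:00:01.52
      ┃ TabContainer               ┃1-15 00:00:06.89
      ┠────────────────────────────┨1-15 00:00:06.43
      ┃[config.yaml]│ settings.yaml┃1-15 00:00:06.45
      ┃────────────────────────────┃1-15 00:00:10.99
      ┃server:                     ┃1-15 00:00:10.66
      ┃# server configuration      ┃1-15 00:00:11.83
      ┃  log_level: 30             ┃1-15 00:00:16.26
      ┃  interval: utf-8           ┃1-15 00:00:21.42
      ┃  enable_ssl: 1024          ┃1-15 00:00:21.83
      ┃  max_retries: 5432         ┃━━━━━━━━━━━━━━━━
      ┃  retry_count: 30           ┃                
      ┗━━━━━━━━━━━━━━━━━━━━━━━━━━━━┛                
                                                    
                                                    
                                                    
                                                    


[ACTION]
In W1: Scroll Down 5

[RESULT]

                             ┏━━━━━━━━━━━━━━━━━━━━━━
                             ┃ FileEditor           
                             ┠──────────────────────
                             ┃█024-01-15 00:00:01.97
      ┏━━━━━━━━━━━━━━━━━━━━━━━━━━━━┓1-15 00:00:01.52
      ┃ TabContainer               ┃1-15 00:00:06.89
      ┠────────────────────────────┨1-15 00:00:06.43
      ┃[config.yaml]│ settings.yaml┃1-15 00:00:06.45
      ┃────────────────────────────┃1-15 00:00:10.99
      ┃  max_retries: 5432         ┃1-15 00:00:10.66
      ┃  retry_count: 30           ┃1-15 00:00:11.83
      ┃  host: 1024                ┃1-15 00:00:16.26
      ┃                            ┃1-15 00:00:21.42
      ┃worker:                     ┃1-15 00:00:21.83
      ┃  enable_ssl: 100           ┃━━━━━━━━━━━━━━━━
      ┃                            ┃                
      ┗━━━━━━━━━━━━━━━━━━━━━━━━━━━━┛                
                                                    
                                                    
                                                    
                                                    


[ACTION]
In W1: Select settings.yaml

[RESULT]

                             ┏━━━━━━━━━━━━━━━━━━━━━━
                             ┃ FileEditor           
                             ┠──────────────────────
                             ┃█024-01-15 00:00:01.97
      ┏━━━━━━━━━━━━━━━━━━━━━━━━━━━━┓1-15 00:00:01.52
      ┃ TabContainer               ┃1-15 00:00:06.89
      ┠────────────────────────────┨1-15 00:00:06.43
      ┃ config.yaml │[settings.yaml┃1-15 00:00:06.45
      ┃────────────────────────────┃1-15 00:00:10.99
      ┃api:                        ┃1-15 00:00:10.66
      ┃# api configuration         ┃1-15 00:00:11.83
      ┃  debug: 60                 ┃1-15 00:00:16.26
      ┃  max_retries: false        ┃1-15 00:00:21.42
      ┃  port: 100                 ┃1-15 00:00:21.83
      ┃  host: true                ┃━━━━━━━━━━━━━━━━
      ┃  retry_count: 1024         ┃                
      ┗━━━━━━━━━━━━━━━━━━━━━━━━━━━━┛                
                                                    
                                                    
                                                    
                                                    


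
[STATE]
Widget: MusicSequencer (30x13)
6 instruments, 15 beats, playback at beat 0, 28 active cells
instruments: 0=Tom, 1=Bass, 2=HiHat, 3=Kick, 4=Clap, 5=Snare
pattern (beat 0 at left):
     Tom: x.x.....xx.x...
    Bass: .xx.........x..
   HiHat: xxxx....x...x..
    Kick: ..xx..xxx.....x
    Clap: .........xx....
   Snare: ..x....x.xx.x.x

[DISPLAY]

      ▼12345678901234         
   Tom█·█·····██·█···         
  Bass·██·········█··         
 HiHat████····█···█··         
  Kick··██··███·····█         
  Clap·········██····         
 Snare··█····█·██·█·█         
                              
                              
                              
                              
                              
                              


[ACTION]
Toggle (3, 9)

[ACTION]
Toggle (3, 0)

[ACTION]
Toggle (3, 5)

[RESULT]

      ▼12345678901234         
   Tom█·█·····██·█···         
  Bass·██·········█··         
 HiHat████····█···█··         
  Kick█·██·█████····█         
  Clap·········██····         
 Snare··█····█·██·█·█         
                              
                              
                              
                              
                              
                              


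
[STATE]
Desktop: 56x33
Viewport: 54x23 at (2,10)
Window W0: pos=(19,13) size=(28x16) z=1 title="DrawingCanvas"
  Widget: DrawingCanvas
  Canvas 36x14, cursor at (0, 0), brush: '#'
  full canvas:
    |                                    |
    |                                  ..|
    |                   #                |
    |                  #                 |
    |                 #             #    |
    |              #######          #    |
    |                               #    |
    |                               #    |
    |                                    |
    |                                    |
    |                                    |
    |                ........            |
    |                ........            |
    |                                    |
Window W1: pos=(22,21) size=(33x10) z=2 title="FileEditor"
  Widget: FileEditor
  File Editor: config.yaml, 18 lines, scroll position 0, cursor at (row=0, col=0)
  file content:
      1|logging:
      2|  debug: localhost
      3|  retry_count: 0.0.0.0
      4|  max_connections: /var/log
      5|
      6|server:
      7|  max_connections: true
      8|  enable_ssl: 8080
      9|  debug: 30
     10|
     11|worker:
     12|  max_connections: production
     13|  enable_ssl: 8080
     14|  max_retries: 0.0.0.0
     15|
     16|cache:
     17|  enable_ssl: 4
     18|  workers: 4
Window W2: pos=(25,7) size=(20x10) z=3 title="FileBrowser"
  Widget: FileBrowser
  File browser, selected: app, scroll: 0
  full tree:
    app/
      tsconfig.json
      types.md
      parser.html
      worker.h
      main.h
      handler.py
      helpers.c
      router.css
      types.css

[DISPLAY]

                       ┃> [-] app/        ┃           
                       ┃    tsconfig.json ┃           
                       ┃    types.md      ┃           
                 ┏━━━━━┃    parser.html   ┃━┓         
                 ┃ Draw┃    worker.h      ┃ ┃         
                 ┠─────┃    main.h        ┃─┨         
                 ┃+    ┗━━━━━━━━━━━━━━━━━━┛ ┃         
                 ┃                          ┃         
                 ┃                   #      ┃         
                 ┃                  #       ┃         
                 ┃                 #        ┃         
                 ┃  ┏━━━━━━━━━━━━━━━━━━━━━━━━━━━━━━━┓ 
                 ┃  ┃ FileEditor                    ┃ 
                 ┃  ┠───────────────────────────────┨ 
                 ┃  ┃█ogging:                      ▲┃ 
                 ┃  ┃  debug: localhost            █┃ 
                 ┃  ┃  retry_count: 0.0.0.0        ░┃ 
                 ┃  ┃  max_connections: /var/log   ░┃ 
                 ┗━━┃                              ░┃ 
                    ┃server:                       ▼┃ 
                    ┗━━━━━━━━━━━━━━━━━━━━━━━━━━━━━━━┛ 
                                                      
                                                      


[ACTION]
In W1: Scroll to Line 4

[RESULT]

                       ┃> [-] app/        ┃           
                       ┃    tsconfig.json ┃           
                       ┃    types.md      ┃           
                 ┏━━━━━┃    parser.html   ┃━┓         
                 ┃ Draw┃    worker.h      ┃ ┃         
                 ┠─────┃    main.h        ┃─┨         
                 ┃+    ┗━━━━━━━━━━━━━━━━━━┛ ┃         
                 ┃                          ┃         
                 ┃                   #      ┃         
                 ┃                  #       ┃         
                 ┃                 #        ┃         
                 ┃  ┏━━━━━━━━━━━━━━━━━━━━━━━━━━━━━━━┓ 
                 ┃  ┃ FileEditor                    ┃ 
                 ┃  ┠───────────────────────────────┨ 
                 ┃  ┃  max_connections: /var/log   ▲┃ 
                 ┃  ┃                              ░┃ 
                 ┃  ┃server:                       █┃ 
                 ┃  ┃  max_connections: true       ░┃ 
                 ┗━━┃  enable_ssl: 8080            ░┃ 
                    ┃  debug: 30                   ▼┃ 
                    ┗━━━━━━━━━━━━━━━━━━━━━━━━━━━━━━━┛ 
                                                      
                                                      


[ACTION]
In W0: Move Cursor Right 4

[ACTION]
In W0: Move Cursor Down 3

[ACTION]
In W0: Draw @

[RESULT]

                       ┃> [-] app/        ┃           
                       ┃    tsconfig.json ┃           
                       ┃    types.md      ┃           
                 ┏━━━━━┃    parser.html   ┃━┓         
                 ┃ Draw┃    worker.h      ┃ ┃         
                 ┠─────┃    main.h        ┃─┨         
                 ┃     ┗━━━━━━━━━━━━━━━━━━┛ ┃         
                 ┃                          ┃         
                 ┃                   #      ┃         
                 ┃    @             #       ┃         
                 ┃                 #        ┃         
                 ┃  ┏━━━━━━━━━━━━━━━━━━━━━━━━━━━━━━━┓ 
                 ┃  ┃ FileEditor                    ┃ 
                 ┃  ┠───────────────────────────────┨ 
                 ┃  ┃  max_connections: /var/log   ▲┃ 
                 ┃  ┃                              ░┃ 
                 ┃  ┃server:                       █┃ 
                 ┃  ┃  max_connections: true       ░┃ 
                 ┗━━┃  enable_ssl: 8080            ░┃ 
                    ┃  debug: 30                   ▼┃ 
                    ┗━━━━━━━━━━━━━━━━━━━━━━━━━━━━━━━┛ 
                                                      
                                                      


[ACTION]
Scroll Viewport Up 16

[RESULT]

                                                      
                                                      
                                                      
                                                      
                                                      
                                                      
                                                      
                       ┏━━━━━━━━━━━━━━━━━━┓           
                       ┃ FileBrowser      ┃           
                       ┠──────────────────┨           
                       ┃> [-] app/        ┃           
                       ┃    tsconfig.json ┃           
                       ┃    types.md      ┃           
                 ┏━━━━━┃    parser.html   ┃━┓         
                 ┃ Draw┃    worker.h      ┃ ┃         
                 ┠─────┃    main.h        ┃─┨         
                 ┃     ┗━━━━━━━━━━━━━━━━━━┛ ┃         
                 ┃                          ┃         
                 ┃                   #      ┃         
                 ┃    @             #       ┃         
                 ┃                 #        ┃         
                 ┃  ┏━━━━━━━━━━━━━━━━━━━━━━━━━━━━━━━┓ 
                 ┃  ┃ FileEditor                    ┃ 


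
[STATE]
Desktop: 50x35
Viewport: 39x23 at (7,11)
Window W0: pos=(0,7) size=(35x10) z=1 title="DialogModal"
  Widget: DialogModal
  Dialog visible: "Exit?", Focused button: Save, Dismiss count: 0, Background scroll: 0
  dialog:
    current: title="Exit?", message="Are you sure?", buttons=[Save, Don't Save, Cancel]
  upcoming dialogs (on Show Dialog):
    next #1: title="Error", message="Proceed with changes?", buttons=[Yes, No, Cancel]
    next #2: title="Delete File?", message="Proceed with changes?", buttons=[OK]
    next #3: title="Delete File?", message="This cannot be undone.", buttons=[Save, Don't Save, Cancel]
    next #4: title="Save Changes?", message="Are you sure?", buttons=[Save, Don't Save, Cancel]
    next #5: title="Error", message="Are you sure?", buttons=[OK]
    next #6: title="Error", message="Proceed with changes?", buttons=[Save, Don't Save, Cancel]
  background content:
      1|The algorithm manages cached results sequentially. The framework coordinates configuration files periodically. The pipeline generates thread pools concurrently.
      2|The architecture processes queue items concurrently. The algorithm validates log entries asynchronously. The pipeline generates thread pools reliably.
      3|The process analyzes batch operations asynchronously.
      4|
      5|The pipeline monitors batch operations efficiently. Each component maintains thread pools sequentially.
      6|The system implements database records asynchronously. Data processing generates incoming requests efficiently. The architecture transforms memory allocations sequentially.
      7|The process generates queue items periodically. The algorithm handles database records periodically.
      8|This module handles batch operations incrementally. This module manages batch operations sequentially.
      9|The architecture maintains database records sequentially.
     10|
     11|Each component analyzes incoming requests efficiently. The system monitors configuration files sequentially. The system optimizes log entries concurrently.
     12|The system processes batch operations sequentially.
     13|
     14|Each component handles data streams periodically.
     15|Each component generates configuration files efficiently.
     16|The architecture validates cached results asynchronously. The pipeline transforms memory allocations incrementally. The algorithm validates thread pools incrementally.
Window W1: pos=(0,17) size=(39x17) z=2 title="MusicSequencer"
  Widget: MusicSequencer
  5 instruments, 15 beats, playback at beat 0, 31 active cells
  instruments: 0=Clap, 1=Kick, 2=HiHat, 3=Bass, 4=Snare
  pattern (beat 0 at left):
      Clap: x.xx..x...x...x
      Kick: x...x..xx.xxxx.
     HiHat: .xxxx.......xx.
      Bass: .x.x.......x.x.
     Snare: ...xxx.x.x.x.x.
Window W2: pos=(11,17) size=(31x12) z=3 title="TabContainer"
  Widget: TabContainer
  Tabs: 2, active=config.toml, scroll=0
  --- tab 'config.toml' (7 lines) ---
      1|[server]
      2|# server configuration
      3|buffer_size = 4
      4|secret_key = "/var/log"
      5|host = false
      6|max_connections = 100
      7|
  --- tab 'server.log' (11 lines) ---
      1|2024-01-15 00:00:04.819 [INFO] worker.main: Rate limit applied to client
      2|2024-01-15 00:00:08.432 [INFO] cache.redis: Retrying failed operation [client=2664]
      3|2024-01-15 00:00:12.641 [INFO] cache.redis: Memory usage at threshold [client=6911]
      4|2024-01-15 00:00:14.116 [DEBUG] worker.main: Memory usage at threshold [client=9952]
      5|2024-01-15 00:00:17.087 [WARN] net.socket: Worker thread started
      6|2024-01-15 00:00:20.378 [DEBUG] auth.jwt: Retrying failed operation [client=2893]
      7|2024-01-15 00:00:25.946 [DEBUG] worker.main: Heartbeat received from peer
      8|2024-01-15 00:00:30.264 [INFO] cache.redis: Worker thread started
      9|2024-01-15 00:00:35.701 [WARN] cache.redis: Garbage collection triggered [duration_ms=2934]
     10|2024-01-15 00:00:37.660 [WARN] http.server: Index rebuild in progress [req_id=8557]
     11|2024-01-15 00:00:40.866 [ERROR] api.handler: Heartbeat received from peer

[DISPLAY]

        Exit?           │e ┃           
    Are you sure?       │at┃           
ve]  Don't Save   Cancel│  ┃           
────────────────────────┘ra┃           
stem implements database re┃           
━━━━━━━━━━━━━━━━━━━━━━━━━━━┛           
━━━━┏━━━━━━━━━━━━━━━━━━━━━━━━━━━━━┓    
Sequ┃ TabContainer                ┃    
────┠─────────────────────────────┨    
▼123┃[config.toml]│ server.log    ┃    
█·██┃─────────────────────────────┃    
█···┃[server]                     ┃    
·███┃# server configuration       ┃    
·█·█┃buffer_size = 4              ┃    
···█┃secret_key = "/var/log"      ┃    
    ┃host = false                 ┃    
    ┃max_connections = 100        ┃    
    ┗━━━━━━━━━━━━━━━━━━━━━━━━━━━━━┛    
                               ┃       
                               ┃       
                               ┃       
                               ┃       
━━━━━━━━━━━━━━━━━━━━━━━━━━━━━━━┛       


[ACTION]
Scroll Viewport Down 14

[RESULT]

    Are you sure?       │at┃           
ve]  Don't Save   Cancel│  ┃           
────────────────────────┘ra┃           
stem implements database re┃           
━━━━━━━━━━━━━━━━━━━━━━━━━━━┛           
━━━━┏━━━━━━━━━━━━━━━━━━━━━━━━━━━━━┓    
Sequ┃ TabContainer                ┃    
────┠─────────────────────────────┨    
▼123┃[config.toml]│ server.log    ┃    
█·██┃─────────────────────────────┃    
█···┃[server]                     ┃    
·███┃# server configuration       ┃    
·█·█┃buffer_size = 4              ┃    
···█┃secret_key = "/var/log"      ┃    
    ┃host = false                 ┃    
    ┃max_connections = 100        ┃    
    ┗━━━━━━━━━━━━━━━━━━━━━━━━━━━━━┛    
                               ┃       
                               ┃       
                               ┃       
                               ┃       
━━━━━━━━━━━━━━━━━━━━━━━━━━━━━━━┛       
                                       


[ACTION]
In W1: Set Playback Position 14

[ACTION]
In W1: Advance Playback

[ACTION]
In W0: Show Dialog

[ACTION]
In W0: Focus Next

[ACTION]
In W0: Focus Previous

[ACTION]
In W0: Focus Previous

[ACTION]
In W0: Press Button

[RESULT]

ocess analyzes batch operat┃           
                           ┃           
peline monitors batch opera┃           
stem implements database re┃           
━━━━━━━━━━━━━━━━━━━━━━━━━━━┛           
━━━━┏━━━━━━━━━━━━━━━━━━━━━━━━━━━━━┓    
Sequ┃ TabContainer                ┃    
────┠─────────────────────────────┨    
▼123┃[config.toml]│ server.log    ┃    
█·██┃─────────────────────────────┃    
█···┃[server]                     ┃    
·███┃# server configuration       ┃    
·█·█┃buffer_size = 4              ┃    
···█┃secret_key = "/var/log"      ┃    
    ┃host = false                 ┃    
    ┃max_connections = 100        ┃    
    ┗━━━━━━━━━━━━━━━━━━━━━━━━━━━━━┛    
                               ┃       
                               ┃       
                               ┃       
                               ┃       
━━━━━━━━━━━━━━━━━━━━━━━━━━━━━━━┛       
                                       


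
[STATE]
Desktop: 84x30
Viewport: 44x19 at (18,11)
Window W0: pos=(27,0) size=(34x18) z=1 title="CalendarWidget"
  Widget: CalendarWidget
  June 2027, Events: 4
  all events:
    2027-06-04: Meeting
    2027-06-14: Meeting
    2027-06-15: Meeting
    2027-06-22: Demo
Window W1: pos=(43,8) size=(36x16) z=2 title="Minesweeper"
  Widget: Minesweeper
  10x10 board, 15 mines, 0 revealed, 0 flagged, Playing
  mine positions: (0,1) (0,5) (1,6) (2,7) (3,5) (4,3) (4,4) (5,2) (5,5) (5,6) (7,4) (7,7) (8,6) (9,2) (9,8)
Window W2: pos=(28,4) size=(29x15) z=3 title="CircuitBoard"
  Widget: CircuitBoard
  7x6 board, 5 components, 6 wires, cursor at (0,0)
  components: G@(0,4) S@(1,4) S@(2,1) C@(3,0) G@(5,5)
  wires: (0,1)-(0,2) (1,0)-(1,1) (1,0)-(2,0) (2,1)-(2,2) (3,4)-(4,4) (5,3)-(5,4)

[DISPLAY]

         ┃┃    │                      ┃     
         ┃┃2   ·   S ─ ·              ┃     
         ┃┃                           ┃     
         ┃┃3   C               ·      ┃     
         ┃┃                    │      ┃     
         ┃┃4                   ·      ┃     
         ┗┃                           ┃     
          ┗━━━━━━━━━━━━━━━━━━━━━━━━━━━┛     
                         ┃■■■■■■■■■■        
                         ┃■■■■■■■■■■        
                         ┃                  
                         ┃                  
                         ┗━━━━━━━━━━━━━━━━━━
                                            
                                            
                                            
                                            
                                            
                                            


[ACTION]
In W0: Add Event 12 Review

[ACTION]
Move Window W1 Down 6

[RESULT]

         ┃┃    │                      ┃   ┃ 
         ┃┃2   ·   S ─ ·              ┃   ┃ 
         ┃┃                           ┃   ┃ 
         ┃┃3   C               ·      ┃━━━━━
         ┃┃                    │      ┃     
         ┃┃4                   ·      ┃─────
         ┗┃                           ┃     
          ┗━━━━━━━━━━━━━━━━━━━━━━━━━━━┛     
                         ┃■■■■■■■■■■        
                         ┃■■■■■■■■■■        
                         ┃■■■■■■■■■■        
                         ┃■■■■■■■■■■        
                         ┃■■■■■■■■■■        
                         ┃■■■■■■■■■■        
                         ┃■■■■■■■■■■        
                         ┃■■■■■■■■■■        
                         ┃                  
                         ┃                  
                         ┗━━━━━━━━━━━━━━━━━━


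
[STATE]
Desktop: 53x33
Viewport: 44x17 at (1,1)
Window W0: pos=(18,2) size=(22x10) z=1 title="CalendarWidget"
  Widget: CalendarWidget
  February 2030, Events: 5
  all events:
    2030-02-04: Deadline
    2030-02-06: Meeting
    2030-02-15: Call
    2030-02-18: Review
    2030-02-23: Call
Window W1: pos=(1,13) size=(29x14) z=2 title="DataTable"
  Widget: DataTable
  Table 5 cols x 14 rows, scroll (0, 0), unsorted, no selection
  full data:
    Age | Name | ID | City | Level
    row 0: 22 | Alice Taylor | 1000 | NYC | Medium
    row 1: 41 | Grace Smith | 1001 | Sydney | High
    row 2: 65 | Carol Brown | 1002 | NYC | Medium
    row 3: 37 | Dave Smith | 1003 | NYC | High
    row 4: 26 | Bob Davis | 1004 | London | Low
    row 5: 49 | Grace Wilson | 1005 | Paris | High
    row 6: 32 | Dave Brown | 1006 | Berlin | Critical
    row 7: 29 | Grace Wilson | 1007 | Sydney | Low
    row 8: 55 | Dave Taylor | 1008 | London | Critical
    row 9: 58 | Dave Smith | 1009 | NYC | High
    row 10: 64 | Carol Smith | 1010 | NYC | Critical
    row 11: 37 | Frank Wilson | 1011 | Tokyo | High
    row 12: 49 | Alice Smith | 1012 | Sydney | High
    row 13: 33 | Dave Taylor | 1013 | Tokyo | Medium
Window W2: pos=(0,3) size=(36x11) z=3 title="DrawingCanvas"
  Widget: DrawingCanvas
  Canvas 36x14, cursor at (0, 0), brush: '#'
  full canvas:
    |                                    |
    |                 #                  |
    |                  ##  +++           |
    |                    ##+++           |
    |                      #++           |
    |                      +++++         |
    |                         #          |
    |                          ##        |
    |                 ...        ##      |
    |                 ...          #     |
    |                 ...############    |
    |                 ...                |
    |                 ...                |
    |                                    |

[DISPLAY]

                                            
                 ┏━━━━━━━━━━━━━━━━━━━━┓     
━━━━━━━━━━━━━━━━━━━━━━━━━━━━━━━━━━┓   ┃     
 DrawingCanvas                    ┃───┨     
──────────────────────────────────┨   ┃     
+                                 ┃ Su┃     
                 #                ┃  3┃     
                  ##  +++         ┃ 9 ┃     
                    ##+++         ┃6 1┃     
                      #++         ┃3* ┃     
                      +++++       ┃━━━┛     
                         #        ┃         
━━━━━━━━━━━━━━━━━━━━━━━━━━━━━━━━━━┛         
┃ DataTable                 ┃               
┠───────────────────────────┨               
┃Age│Name        │ID  │City ┃               
┃───┼────────────┼────┼─────┃               


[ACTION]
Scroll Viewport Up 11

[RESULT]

                                            
                                            
                 ┏━━━━━━━━━━━━━━━━━━━━┓     
━━━━━━━━━━━━━━━━━━━━━━━━━━━━━━━━━━┓   ┃     
 DrawingCanvas                    ┃───┨     
──────────────────────────────────┨   ┃     
+                                 ┃ Su┃     
                 #                ┃  3┃     
                  ##  +++         ┃ 9 ┃     
                    ##+++         ┃6 1┃     
                      #++         ┃3* ┃     
                      +++++       ┃━━━┛     
                         #        ┃         
━━━━━━━━━━━━━━━━━━━━━━━━━━━━━━━━━━┛         
┃ DataTable                 ┃               
┠───────────────────────────┨               
┃Age│Name        │ID  │City ┃               


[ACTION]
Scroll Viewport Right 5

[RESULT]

                                            
                                            
            ┏━━━━━━━━━━━━━━━━━━━━┓          
━━━━━━━━━━━━━━━━━━━━━━━━━━━━━┓   ┃          
ingCanvas                    ┃───┨          
─────────────────────────────┨   ┃          
                             ┃ Su┃          
            #                ┃  3┃          
             ##  +++         ┃ 9 ┃          
               ##+++         ┃6 1┃          
                 #++         ┃3* ┃          
                 +++++       ┃━━━┛          
                    #        ┃              
━━━━━━━━━━━━━━━━━━━━━━━━━━━━━┛              
aTable                 ┃                    
───────────────────────┨                    
Name        │ID  │City ┃                    


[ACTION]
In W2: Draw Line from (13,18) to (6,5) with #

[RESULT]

                                            
                                            
            ┏━━━━━━━━━━━━━━━━━━━━┓          
━━━━━━━━━━━━━━━━━━━━━━━━━━━━━┓   ┃          
ingCanvas                    ┃───┨          
─────────────────────────────┨   ┃          
                             ┃ Su┃          
            #                ┃  3┃          
             ##  +++         ┃ 9 ┃          
               ##+++         ┃6 1┃          
                 #++         ┃3* ┃          
                 +++++       ┃━━━┛          
#                   #        ┃              
━━━━━━━━━━━━━━━━━━━━━━━━━━━━━┛              
aTable                 ┃                    
───────────────────────┨                    
Name        │ID  │City ┃                    


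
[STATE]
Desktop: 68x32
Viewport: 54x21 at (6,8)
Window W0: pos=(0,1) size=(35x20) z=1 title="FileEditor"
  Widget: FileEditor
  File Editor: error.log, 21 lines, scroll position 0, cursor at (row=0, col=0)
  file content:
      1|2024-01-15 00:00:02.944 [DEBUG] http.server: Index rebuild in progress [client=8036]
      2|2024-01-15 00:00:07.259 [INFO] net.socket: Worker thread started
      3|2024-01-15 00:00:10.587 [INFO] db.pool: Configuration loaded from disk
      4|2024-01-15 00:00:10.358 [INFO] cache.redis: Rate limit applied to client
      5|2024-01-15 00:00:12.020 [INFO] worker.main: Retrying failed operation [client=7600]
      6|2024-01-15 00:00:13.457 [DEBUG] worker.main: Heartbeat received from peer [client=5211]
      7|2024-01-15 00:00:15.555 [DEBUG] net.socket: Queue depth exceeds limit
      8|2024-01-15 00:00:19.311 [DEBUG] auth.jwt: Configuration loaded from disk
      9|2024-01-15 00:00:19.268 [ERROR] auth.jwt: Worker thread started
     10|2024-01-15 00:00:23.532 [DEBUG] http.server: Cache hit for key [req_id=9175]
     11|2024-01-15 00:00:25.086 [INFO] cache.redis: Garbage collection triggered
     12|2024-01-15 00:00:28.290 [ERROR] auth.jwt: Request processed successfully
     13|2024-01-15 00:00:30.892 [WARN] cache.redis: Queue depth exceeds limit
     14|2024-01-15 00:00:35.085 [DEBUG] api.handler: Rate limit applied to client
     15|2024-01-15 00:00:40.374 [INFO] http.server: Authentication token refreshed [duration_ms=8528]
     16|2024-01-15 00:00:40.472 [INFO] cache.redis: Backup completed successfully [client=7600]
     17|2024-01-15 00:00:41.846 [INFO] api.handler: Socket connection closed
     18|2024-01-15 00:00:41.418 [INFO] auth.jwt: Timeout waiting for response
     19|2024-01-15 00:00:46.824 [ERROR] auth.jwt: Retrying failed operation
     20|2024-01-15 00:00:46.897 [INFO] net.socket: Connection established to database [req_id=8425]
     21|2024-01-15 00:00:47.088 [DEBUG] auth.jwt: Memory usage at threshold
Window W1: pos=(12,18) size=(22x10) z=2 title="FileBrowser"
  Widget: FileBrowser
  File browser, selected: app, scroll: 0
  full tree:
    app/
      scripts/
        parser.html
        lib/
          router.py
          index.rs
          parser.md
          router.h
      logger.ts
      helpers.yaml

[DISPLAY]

01-15 00:00:12.020 [INFO] w░┃                         
01-15 00:00:13.457 [DEBUG] ░┃                         
01-15 00:00:15.555 [DEBUG] ░┃                         
01-15 00:00:19.311 [DEBUG] ░┃                         
01-15 00:00:19.268 [ERROR] ░┃                         
01-15 00:00:23.532 [DEBUG] ░┃                         
01-15 00:00:25.086 [INFO] c░┃                         
01-15 00:00:28.290 [ERROR] ░┃                         
01-15 00:00:30.892 [WARN] c░┃                         
01-15 00:00:35.085 [DEBUG] ░┃                         
01-15 ┏━━━━━━━━━━━━━━━━━━━━┓┃                         
01-15 ┃ FileBrowser        ┃┃                         
━━━━━━┠────────────────────┨┛                         
      ┃> [-] app/          ┃                          
      ┃    [+] scripts/    ┃                          
      ┃    logger.ts       ┃                          
      ┃    helpers.yaml    ┃                          
      ┃                    ┃                          
      ┃                    ┃                          
      ┗━━━━━━━━━━━━━━━━━━━━┛                          
                                                      


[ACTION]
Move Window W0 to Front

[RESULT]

01-15 00:00:12.020 [INFO] w░┃                         
01-15 00:00:13.457 [DEBUG] ░┃                         
01-15 00:00:15.555 [DEBUG] ░┃                         
01-15 00:00:19.311 [DEBUG] ░┃                         
01-15 00:00:19.268 [ERROR] ░┃                         
01-15 00:00:23.532 [DEBUG] ░┃                         
01-15 00:00:25.086 [INFO] c░┃                         
01-15 00:00:28.290 [ERROR] ░┃                         
01-15 00:00:30.892 [WARN] c░┃                         
01-15 00:00:35.085 [DEBUG] ░┃                         
01-15 00:00:40.374 [INFO] h░┃                         
01-15 00:00:40.472 [INFO] c▼┃                         
━━━━━━━━━━━━━━━━━━━━━━━━━━━━┛                         
      ┃> [-] app/          ┃                          
      ┃    [+] scripts/    ┃                          
      ┃    logger.ts       ┃                          
      ┃    helpers.yaml    ┃                          
      ┃                    ┃                          
      ┃                    ┃                          
      ┗━━━━━━━━━━━━━━━━━━━━┛                          
                                                      


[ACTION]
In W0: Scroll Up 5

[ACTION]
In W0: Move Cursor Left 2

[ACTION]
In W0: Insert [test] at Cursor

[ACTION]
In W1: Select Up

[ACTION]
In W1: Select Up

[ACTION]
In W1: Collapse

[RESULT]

01-15 00:00:12.020 [INFO] w░┃                         
01-15 00:00:13.457 [DEBUG] ░┃                         
01-15 00:00:15.555 [DEBUG] ░┃                         
01-15 00:00:19.311 [DEBUG] ░┃                         
01-15 00:00:19.268 [ERROR] ░┃                         
01-15 00:00:23.532 [DEBUG] ░┃                         
01-15 00:00:25.086 [INFO] c░┃                         
01-15 00:00:28.290 [ERROR] ░┃                         
01-15 00:00:30.892 [WARN] c░┃                         
01-15 00:00:35.085 [DEBUG] ░┃                         
01-15 00:00:40.374 [INFO] h░┃                         
01-15 00:00:40.472 [INFO] c▼┃                         
━━━━━━━━━━━━━━━━━━━━━━━━━━━━┛                         
      ┃> [+] app/          ┃                          
      ┃                    ┃                          
      ┃                    ┃                          
      ┃                    ┃                          
      ┃                    ┃                          
      ┃                    ┃                          
      ┗━━━━━━━━━━━━━━━━━━━━┛                          
                                                      
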